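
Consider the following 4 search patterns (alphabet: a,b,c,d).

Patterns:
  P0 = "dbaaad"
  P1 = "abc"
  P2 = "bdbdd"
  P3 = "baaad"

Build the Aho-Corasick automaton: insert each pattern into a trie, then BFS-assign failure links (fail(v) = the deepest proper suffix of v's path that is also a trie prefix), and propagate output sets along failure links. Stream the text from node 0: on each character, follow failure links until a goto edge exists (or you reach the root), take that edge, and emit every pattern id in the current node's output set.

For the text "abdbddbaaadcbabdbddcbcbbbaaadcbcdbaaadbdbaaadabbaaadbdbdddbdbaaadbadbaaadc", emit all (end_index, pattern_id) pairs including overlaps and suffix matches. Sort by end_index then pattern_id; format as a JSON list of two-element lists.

Build:
Trie nodes:
  n0 'ε': a→7 b→10 d→1
  n1 'd': b→2
  n2 'db': a→3
  n3 'dba': a→4
  n4 'dbaa': a→5
  n5 'dbaaa': d→6
  n6 'dbaaad': ·  [P0 ends]
  n7 'a': b→8
  n8 'ab': c→9
  n9 'abc': ·  [P1 ends]
  n10 'b': a→15 d→11
  n11 'bd': b→12
  n12 'bdb': d→13
  n13 'bdbd': d→14
  n14 'bdbdd': ·  [P2 ends]
  n15 'ba': a→16
  n16 'baa': a→17
  n17 'baaa': d→18
  n18 'baaad': ·  [P3 ends]

BFS fail/out derivation:
  n1('d'): parent n0 fail=0; on 'd' 0 → fail=0;  out ∅∪∅=∅
  n7('a'): parent n0 fail=0; on 'a' 0 → fail=0;  out ∅∪∅=∅
  n10('b'): parent n0 fail=0; on 'b' 0 → fail=0;  out ∅∪∅=∅
  n2('db'): parent n1 fail=0; on 'b' 0 → fail=10;  out ∅∪∅=∅
  n8('ab'): parent n7 fail=0; on 'b' 0 → fail=10;  out ∅∪∅=∅
  n11('bd'): parent n10 fail=0; on 'd' 0 → fail=1;  out ∅∪∅=∅
  n15('ba'): parent n10 fail=0; on 'a' 0 → fail=7;  out ∅∪∅=∅
  n3('dba'): parent n2 fail=10; on 'a' 10 → fail=15;  out ∅∪∅=∅
  n9('abc'): parent n8 fail=10; on 'c' 10→0 → fail=0;  out {1}∪∅={1}
  n12('bdb'): parent n11 fail=1; on 'b' 1 → fail=2;  out ∅∪∅=∅
  n16('baa'): parent n15 fail=7; on 'a' 7→0 → fail=7;  out ∅∪∅=∅
  n4('dbaa'): parent n3 fail=15; on 'a' 15 → fail=16;  out ∅∪∅=∅
  n13('bdbd'): parent n12 fail=2; on 'd' 2→10 → fail=11;  out ∅∪∅=∅
  n17('baaa'): parent n16 fail=7; on 'a' 7→0 → fail=7;  out ∅∪∅=∅
  n5('dbaaa'): parent n4 fail=16; on 'a' 16 → fail=17;  out ∅∪∅=∅
  n14('bdbdd'): parent n13 fail=11; on 'd' 11→1→0 → fail=1;  out {2}∪∅={2}
  n18('baaad'): parent n17 fail=7; on 'd' 7→0 → fail=1;  out {3}∪∅={3}
  n6('dbaaad'): parent n5 fail=17; on 'd' 17 → fail=18;  out {0}∪{3}={0,3}

Text stream:
[0] read 'a'  n0⇒n7
[1] read 'b'  n7⇒n8
[2] read 'd'  n8⇒n11 ·f
[3] read 'b'  n11⇒n12
[4] read 'd'  n12⇒n13
[5] read 'd'  n13⇒n14  ** P2@[1:5]
[6] read 'b'  n14⇒n2 ·f
[7] read 'a'  n2⇒n3
[8] read 'a'  n3⇒n4
[9] read 'a'  n4⇒n5
[10] read 'd'  n5⇒n6  ** P0@[5:10],P3@[6:10]
[11] read 'c'  n6⇒n0 ·f
[12] read 'b'  n0⇒n10
[13] read 'a'  n10⇒n15
[14] read 'b'  n15⇒n8 ·f
[15] read 'd'  n8⇒n11 ·f
[16] read 'b'  n11⇒n12
[17] read 'd'  n12⇒n13
[18] read 'd'  n13⇒n14  ** P2@[14:18]
[19] read 'c'  n14⇒n0 ·f
[20] read 'b'  n0⇒n10
[21] read 'c'  n10⇒n0 ·f
[22] read 'b'  n0⇒n10
[23] read 'b'  n10⇒n10 ·f
[24] read 'b'  n10⇒n10 ·f
[25] read 'a'  n10⇒n15
[26] read 'a'  n15⇒n16
[27] read 'a'  n16⇒n17
[28] read 'd'  n17⇒n18  ** P3@[24:28]
[29] read 'c'  n18⇒n0 ·f
[30] read 'b'  n0⇒n10
[31] read 'c'  n10⇒n0 ·f
[32] read 'd'  n0⇒n1
[33] read 'b'  n1⇒n2
[34] read 'a'  n2⇒n3
[35] read 'a'  n3⇒n4
[36] read 'a'  n4⇒n5
[37] read 'd'  n5⇒n6  ** P0@[32:37],P3@[33:37]
[38] read 'b'  n6⇒n2 ·f
[39] read 'd'  n2⇒n11 ·f
[40] read 'b'  n11⇒n12
[41] read 'a'  n12⇒n3 ·f
[42] read 'a'  n3⇒n4
[43] read 'a'  n4⇒n5
[44] read 'd'  n5⇒n6  ** P0@[39:44],P3@[40:44]
[45] read 'a'  n6⇒n7 ·f
[46] read 'b'  n7⇒n8
[47] read 'b'  n8⇒n10 ·f
[48] read 'a'  n10⇒n15
[49] read 'a'  n15⇒n16
[50] read 'a'  n16⇒n17
[51] read 'd'  n17⇒n18  ** P3@[47:51]
[52] read 'b'  n18⇒n2 ·f
[53] read 'd'  n2⇒n11 ·f
[54] read 'b'  n11⇒n12
[55] read 'd'  n12⇒n13
[56] read 'd'  n13⇒n14  ** P2@[52:56]
[57] read 'd'  n14⇒n1 ·f
[58] read 'b'  n1⇒n2
[59] read 'd'  n2⇒n11 ·f
[60] read 'b'  n11⇒n12
[61] read 'a'  n12⇒n3 ·f
[62] read 'a'  n3⇒n4
[63] read 'a'  n4⇒n5
[64] read 'd'  n5⇒n6  ** P0@[59:64],P3@[60:64]
[65] read 'b'  n6⇒n2 ·f
[66] read 'a'  n2⇒n3
[67] read 'd'  n3⇒n1 ·f
[68] read 'b'  n1⇒n2
[69] read 'a'  n2⇒n3
[70] read 'a'  n3⇒n4
[71] read 'a'  n4⇒n5
[72] read 'd'  n5⇒n6  ** P0@[67:72],P3@[68:72]
[73] read 'c'  n6⇒n0 ·f

All matches (sorted): [[5,2],[10,0],[10,3],[18,2],[28,3],[37,0],[37,3],[44,0],[44,3],[51,3],[56,2],[64,0],[64,3],[72,0],[72,3]]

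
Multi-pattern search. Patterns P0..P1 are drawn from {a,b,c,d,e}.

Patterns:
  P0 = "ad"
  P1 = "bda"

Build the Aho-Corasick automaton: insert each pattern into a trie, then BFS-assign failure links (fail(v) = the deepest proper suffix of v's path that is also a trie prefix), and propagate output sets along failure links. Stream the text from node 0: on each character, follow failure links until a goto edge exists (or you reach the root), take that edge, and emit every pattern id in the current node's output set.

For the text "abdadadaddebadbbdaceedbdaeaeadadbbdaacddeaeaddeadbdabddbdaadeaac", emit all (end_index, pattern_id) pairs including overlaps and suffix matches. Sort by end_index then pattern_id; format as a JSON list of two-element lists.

Build:
Trie nodes:
  n0 'ε': a→1 b→3
  n1 'a': d→2
  n2 'ad': ·  [P0 ends]
  n3 'b': d→4
  n4 'bd': a→5
  n5 'bda': ·  [P1 ends]

BFS fail/out derivation:
  fail(1) 'a': from fail(0)=0 chase 'a': 0 ⇒ 0;  out=∅∪out(0)=∅
  fail(3) 'b': from fail(0)=0 chase 'b': 0 ⇒ 0;  out=∅∪out(0)=∅
  fail(2) 'ad': from fail(1)=0 chase 'd': 0 ⇒ 0;  out={0}∪out(0)={0}
  fail(4) 'bd': from fail(3)=0 chase 'd': 0 ⇒ 0;  out=∅∪out(0)=∅
  fail(5) 'bda': from fail(4)=0 chase 'a': 0 ⇒ 1;  out={1}∪out(1)={1}

Scan:
[0] read 'a'  n0⇒n1
[1] read 'b'  n1⇒n3 (fail-walked)
[2] read 'd'  n3⇒n4
[3] read 'a'  n4⇒n5  ** P1@[1:3]
[4] read 'd'  n5⇒n2 (fail-walked)  ** P0@[3:4]
[5] read 'a'  n2⇒n1 (fail-walked)
[6] read 'd'  n1⇒n2  ** P0@[5:6]
[7] read 'a'  n2⇒n1 (fail-walked)
[8] read 'd'  n1⇒n2  ** P0@[7:8]
[9] read 'd'  n2⇒n0 (fail-walked)
[10] read 'e'  n0⇒n0
[11] read 'b'  n0⇒n3
[12] read 'a'  n3⇒n1 (fail-walked)
[13] read 'd'  n1⇒n2  ** P0@[12:13]
[14] read 'b'  n2⇒n3 (fail-walked)
[15] read 'b'  n3⇒n3 (fail-walked)
[16] read 'd'  n3⇒n4
[17] read 'a'  n4⇒n5  ** P1@[15:17]
[18] read 'c'  n5⇒n0 (fail-walked)
[19] read 'e'  n0⇒n0
[20] read 'e'  n0⇒n0
[21] read 'd'  n0⇒n0
[22] read 'b'  n0⇒n3
[23] read 'd'  n3⇒n4
[24] read 'a'  n4⇒n5  ** P1@[22:24]
[25] read 'e'  n5⇒n0 (fail-walked)
[26] read 'a'  n0⇒n1
[27] read 'e'  n1⇒n0 (fail-walked)
[28] read 'a'  n0⇒n1
[29] read 'd'  n1⇒n2  ** P0@[28:29]
[30] read 'a'  n2⇒n1 (fail-walked)
[31] read 'd'  n1⇒n2  ** P0@[30:31]
[32] read 'b'  n2⇒n3 (fail-walked)
[33] read 'b'  n3⇒n3 (fail-walked)
[34] read 'd'  n3⇒n4
[35] read 'a'  n4⇒n5  ** P1@[33:35]
[36] read 'a'  n5⇒n1 (fail-walked)
[37] read 'c'  n1⇒n0 (fail-walked)
[38] read 'd'  n0⇒n0
[39] read 'd'  n0⇒n0
[40] read 'e'  n0⇒n0
[41] read 'a'  n0⇒n1
[42] read 'e'  n1⇒n0 (fail-walked)
[43] read 'a'  n0⇒n1
[44] read 'd'  n1⇒n2  ** P0@[43:44]
[45] read 'd'  n2⇒n0 (fail-walked)
[46] read 'e'  n0⇒n0
[47] read 'a'  n0⇒n1
[48] read 'd'  n1⇒n2  ** P0@[47:48]
[49] read 'b'  n2⇒n3 (fail-walked)
[50] read 'd'  n3⇒n4
[51] read 'a'  n4⇒n5  ** P1@[49:51]
[52] read 'b'  n5⇒n3 (fail-walked)
[53] read 'd'  n3⇒n4
[54] read 'd'  n4⇒n0 (fail-walked)
[55] read 'b'  n0⇒n3
[56] read 'd'  n3⇒n4
[57] read 'a'  n4⇒n5  ** P1@[55:57]
[58] read 'a'  n5⇒n1 (fail-walked)
[59] read 'd'  n1⇒n2  ** P0@[58:59]
[60] read 'e'  n2⇒n0 (fail-walked)
[61] read 'a'  n0⇒n1
[62] read 'a'  n1⇒n1 (fail-walked)
[63] read 'c'  n1⇒n0 (fail-walked)

Matches: [[3,1],[4,0],[6,0],[8,0],[13,0],[17,1],[24,1],[29,0],[31,0],[35,1],[44,0],[48,0],[51,1],[57,1],[59,0]]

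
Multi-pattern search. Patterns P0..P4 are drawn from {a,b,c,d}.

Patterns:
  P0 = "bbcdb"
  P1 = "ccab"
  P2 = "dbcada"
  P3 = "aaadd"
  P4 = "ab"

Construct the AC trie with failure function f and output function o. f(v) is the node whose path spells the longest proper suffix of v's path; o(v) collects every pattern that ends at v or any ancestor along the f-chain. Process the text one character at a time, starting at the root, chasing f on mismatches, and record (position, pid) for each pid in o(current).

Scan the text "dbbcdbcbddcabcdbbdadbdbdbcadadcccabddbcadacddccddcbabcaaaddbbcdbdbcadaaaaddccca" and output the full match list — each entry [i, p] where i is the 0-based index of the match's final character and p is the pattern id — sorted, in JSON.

Construct AC machine:
Trie (insert patterns):
  0='ε' goto a→16 b→1 c→6 d→10
  1='b' goto b→2
  2='bb' goto c→3
  3='bbc' goto d→4
  4='bbcd' goto b→5
  5='bbcdb' goto ·  [P0 ends]
  6='c' goto c→7
  7='cc' goto a→8
  8='cca' goto b→9
  9='ccab' goto ·  [P1 ends]
  10='d' goto b→11
  11='db' goto c→12
  12='dbc' goto a→13
  13='dbca' goto d→14
  14='dbcad' goto a→15
  15='dbcada' goto ·  [P2 ends]
  16='a' goto a→17 b→21
  17='aa' goto a→18
  18='aaa' goto d→19
  19='aaad' goto d→20
  20='aaadd' goto ·  [P3 ends]
  21='ab' goto ·  [P4 ends]

BFS fail/out derivation:
  n1('b'): parent n0 fail=0; on 'b' 0 → fail=0;  out ∅∪∅=∅
  n6('c'): parent n0 fail=0; on 'c' 0 → fail=0;  out ∅∪∅=∅
  n10('d'): parent n0 fail=0; on 'd' 0 → fail=0;  out ∅∪∅=∅
  n16('a'): parent n0 fail=0; on 'a' 0 → fail=0;  out ∅∪∅=∅
  n2('bb'): parent n1 fail=0; on 'b' 0 → fail=1;  out ∅∪∅=∅
  n7('cc'): parent n6 fail=0; on 'c' 0 → fail=6;  out ∅∪∅=∅
  n11('db'): parent n10 fail=0; on 'b' 0 → fail=1;  out ∅∪∅=∅
  n17('aa'): parent n16 fail=0; on 'a' 0 → fail=16;  out ∅∪∅=∅
  n21('ab'): parent n16 fail=0; on 'b' 0 → fail=1;  out {4}∪∅={4}
  n3('bbc'): parent n2 fail=1; on 'c' 1→0 → fail=6;  out ∅∪∅=∅
  n8('cca'): parent n7 fail=6; on 'a' 6→0 → fail=16;  out ∅∪∅=∅
  n12('dbc'): parent n11 fail=1; on 'c' 1→0 → fail=6;  out ∅∪∅=∅
  n18('aaa'): parent n17 fail=16; on 'a' 16 → fail=17;  out ∅∪∅=∅
  n4('bbcd'): parent n3 fail=6; on 'd' 6→0 → fail=10;  out ∅∪∅=∅
  n9('ccab'): parent n8 fail=16; on 'b' 16 → fail=21;  out {1}∪{4}={1,4}
  n13('dbca'): parent n12 fail=6; on 'a' 6→0 → fail=16;  out ∅∪∅=∅
  n19('aaad'): parent n18 fail=17; on 'd' 17→16→0 → fail=10;  out ∅∪∅=∅
  n5('bbcdb'): parent n4 fail=10; on 'b' 10 → fail=11;  out {0}∪∅={0}
  n14('dbcad'): parent n13 fail=16; on 'd' 16→0 → fail=10;  out ∅∪∅=∅
  n20('aaadd'): parent n19 fail=10; on 'd' 10→0 → fail=10;  out {3}∪∅={3}
  n15('dbcada'): parent n14 fail=10; on 'a' 10→0 → fail=16;  out {2}∪∅={2}

Text stream:
pos 0 'd': at 10
pos 1 'b': at 11
pos 2 'b': at 2 (fail-walked)
pos 3 'c': at 3
pos 4 'd': at 4
pos 5 'b': at 5  ** P0@[1:5]
pos 6 'c': at 12 (fail-walked)
pos 7 'b': at 1 (fail-walked)
pos 8 'd': at 10 (fail-walked)
pos 9 'd': at 10 (fail-walked)
pos 10 'c': at 6 (fail-walked)
pos 11 'a': at 16 (fail-walked)
pos 12 'b': at 21  ** P4@[11:12]
pos 13 'c': at 6 (fail-walked)
pos 14 'd': at 10 (fail-walked)
pos 15 'b': at 11
pos 16 'b': at 2 (fail-walked)
pos 17 'd': at 10 (fail-walked)
pos 18 'a': at 16 (fail-walked)
pos 19 'd': at 10 (fail-walked)
pos 20 'b': at 11
pos 21 'd': at 10 (fail-walked)
pos 22 'b': at 11
pos 23 'd': at 10 (fail-walked)
pos 24 'b': at 11
pos 25 'c': at 12
pos 26 'a': at 13
pos 27 'd': at 14
pos 28 'a': at 15  ** P2@[23:28]
pos 29 'd': at 10 (fail-walked)
pos 30 'c': at 6 (fail-walked)
pos 31 'c': at 7
pos 32 'c': at 7 (fail-walked)
pos 33 'a': at 8
pos 34 'b': at 9  ** P1@[31:34],P4@[33:34]
pos 35 'd': at 10 (fail-walked)
pos 36 'd': at 10 (fail-walked)
pos 37 'b': at 11
pos 38 'c': at 12
pos 39 'a': at 13
pos 40 'd': at 14
pos 41 'a': at 15  ** P2@[36:41]
pos 42 'c': at 6 (fail-walked)
pos 43 'd': at 10 (fail-walked)
pos 44 'd': at 10 (fail-walked)
pos 45 'c': at 6 (fail-walked)
pos 46 'c': at 7
pos 47 'd': at 10 (fail-walked)
pos 48 'd': at 10 (fail-walked)
pos 49 'c': at 6 (fail-walked)
pos 50 'b': at 1 (fail-walked)
pos 51 'a': at 16 (fail-walked)
pos 52 'b': at 21  ** P4@[51:52]
pos 53 'c': at 6 (fail-walked)
pos 54 'a': at 16 (fail-walked)
pos 55 'a': at 17
pos 56 'a': at 18
pos 57 'd': at 19
pos 58 'd': at 20  ** P3@[54:58]
pos 59 'b': at 11 (fail-walked)
pos 60 'b': at 2 (fail-walked)
pos 61 'c': at 3
pos 62 'd': at 4
pos 63 'b': at 5  ** P0@[59:63]
pos 64 'd': at 10 (fail-walked)
pos 65 'b': at 11
pos 66 'c': at 12
pos 67 'a': at 13
pos 68 'd': at 14
pos 69 'a': at 15  ** P2@[64:69]
pos 70 'a': at 17 (fail-walked)
pos 71 'a': at 18
pos 72 'a': at 18 (fail-walked)
pos 73 'd': at 19
pos 74 'd': at 20  ** P3@[70:74]
pos 75 'c': at 6 (fail-walked)
pos 76 'c': at 7
pos 77 'c': at 7 (fail-walked)
pos 78 'a': at 8

Result: [[5,0],[12,4],[28,2],[34,1],[34,4],[41,2],[52,4],[58,3],[63,0],[69,2],[74,3]]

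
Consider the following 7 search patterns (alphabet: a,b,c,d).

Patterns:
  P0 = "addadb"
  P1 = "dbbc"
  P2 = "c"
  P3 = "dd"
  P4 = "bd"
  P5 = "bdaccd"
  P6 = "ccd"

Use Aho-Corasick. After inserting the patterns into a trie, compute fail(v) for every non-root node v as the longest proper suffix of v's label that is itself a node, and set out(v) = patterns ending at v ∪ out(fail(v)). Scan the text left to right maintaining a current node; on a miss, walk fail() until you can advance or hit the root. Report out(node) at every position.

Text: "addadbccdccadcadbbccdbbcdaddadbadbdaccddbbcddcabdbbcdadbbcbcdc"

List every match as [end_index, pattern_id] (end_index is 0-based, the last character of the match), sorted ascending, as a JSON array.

Build:
Trie (insert patterns):
  n0 'ε': a→1 b→13 c→11 d→7
  n1 'a': d→2
  n2 'ad': d→3
  n3 'add': a→4
  n4 'adda': d→5
  n5 'addad': b→6
  n6 'addadb': ·  ←P0
  n7 'd': b→8 d→12
  n8 'db': b→9
  n9 'dbb': c→10
  n10 'dbbc': ·  ←P1
  n11 'c': c→19  ←P2
  n12 'dd': ·  ←P3
  n13 'b': d→14
  n14 'bd': a→15  ←P4
  n15 'bda': c→16
  n16 'bdac': c→17
  n17 'bdacc': d→18
  n18 'bdaccd': ·  ←P5
  n19 'cc': d→20
  n20 'ccd': ·  ←P6

BFS fail/out derivation:
  fail(1) 'a': from fail(0)=0 chase 'a': 0 ⇒ 0;  out=∅∪out(0)=∅
  fail(7) 'd': from fail(0)=0 chase 'd': 0 ⇒ 0;  out=∅∪out(0)=∅
  fail(11) 'c': from fail(0)=0 chase 'c': 0 ⇒ 0;  out={2}∪out(0)={2}
  fail(13) 'b': from fail(0)=0 chase 'b': 0 ⇒ 0;  out=∅∪out(0)=∅
  fail(2) 'ad': from fail(1)=0 chase 'd': 0 ⇒ 7;  out=∅∪out(7)=∅
  fail(8) 'db': from fail(7)=0 chase 'b': 0 ⇒ 13;  out=∅∪out(13)=∅
  fail(12) 'dd': from fail(7)=0 chase 'd': 0 ⇒ 7;  out={3}∪out(7)={3}
  fail(14) 'bd': from fail(13)=0 chase 'd': 0 ⇒ 7;  out={4}∪out(7)={4}
  fail(19) 'cc': from fail(11)=0 chase 'c': 0 ⇒ 11;  out=∅∪out(11)={2}
  fail(3) 'add': from fail(2)=7 chase 'd': 7 ⇒ 12;  out=∅∪out(12)={3}
  fail(9) 'dbb': from fail(8)=13 chase 'b': 13→0 ⇒ 13;  out=∅∪out(13)=∅
  fail(15) 'bda': from fail(14)=7 chase 'a': 7→0 ⇒ 1;  out=∅∪out(1)=∅
  fail(20) 'ccd': from fail(19)=11 chase 'd': 11→0 ⇒ 7;  out={6}∪out(7)={6}
  fail(4) 'adda': from fail(3)=12 chase 'a': 12→7→0 ⇒ 1;  out=∅∪out(1)=∅
  fail(10) 'dbbc': from fail(9)=13 chase 'c': 13→0 ⇒ 11;  out={1}∪out(11)={1,2}
  fail(16) 'bdac': from fail(15)=1 chase 'c': 1→0 ⇒ 11;  out=∅∪out(11)={2}
  fail(5) 'addad': from fail(4)=1 chase 'd': 1 ⇒ 2;  out=∅∪out(2)=∅
  fail(17) 'bdacc': from fail(16)=11 chase 'c': 11 ⇒ 19;  out=∅∪out(19)={2}
  fail(6) 'addadb': from fail(5)=2 chase 'b': 2→7 ⇒ 8;  out={0}∪out(8)={0}
  fail(18) 'bdaccd': from fail(17)=19 chase 'd': 19 ⇒ 20;  out={5}∪out(20)={5,6}

Run:
[0] read 'a'  n0⇒n1
[1] read 'd'  n1⇒n2
[2] read 'd'  n2⇒n3  ** P3@[1:2]
[3] read 'a'  n3⇒n4
[4] read 'd'  n4⇒n5
[5] read 'b'  n5⇒n6  ** P0@[0:5]
[6] read 'c'  n6⇒n11 (fail-walked)  ** P2@[6:6]
[7] read 'c'  n11⇒n19  ** P2@[7:7]
[8] read 'd'  n19⇒n20  ** P6@[6:8]
[9] read 'c'  n20⇒n11 (fail-walked)  ** P2@[9:9]
[10] read 'c'  n11⇒n19  ** P2@[10:10]
[11] read 'a'  n19⇒n1 (fail-walked)
[12] read 'd'  n1⇒n2
[13] read 'c'  n2⇒n11 (fail-walked)  ** P2@[13:13]
[14] read 'a'  n11⇒n1 (fail-walked)
[15] read 'd'  n1⇒n2
[16] read 'b'  n2⇒n8 (fail-walked)
[17] read 'b'  n8⇒n9
[18] read 'c'  n9⇒n10  ** P1@[15:18],P2@[18:18]
[19] read 'c'  n10⇒n19 (fail-walked)  ** P2@[19:19]
[20] read 'd'  n19⇒n20  ** P6@[18:20]
[21] read 'b'  n20⇒n8 (fail-walked)
[22] read 'b'  n8⇒n9
[23] read 'c'  n9⇒n10  ** P1@[20:23],P2@[23:23]
[24] read 'd'  n10⇒n7 (fail-walked)
[25] read 'a'  n7⇒n1 (fail-walked)
[26] read 'd'  n1⇒n2
[27] read 'd'  n2⇒n3  ** P3@[26:27]
[28] read 'a'  n3⇒n4
[29] read 'd'  n4⇒n5
[30] read 'b'  n5⇒n6  ** P0@[25:30]
[31] read 'a'  n6⇒n1 (fail-walked)
[32] read 'd'  n1⇒n2
[33] read 'b'  n2⇒n8 (fail-walked)
[34] read 'd'  n8⇒n14 (fail-walked)  ** P4@[33:34]
[35] read 'a'  n14⇒n15
[36] read 'c'  n15⇒n16  ** P2@[36:36]
[37] read 'c'  n16⇒n17  ** P2@[37:37]
[38] read 'd'  n17⇒n18  ** P5@[33:38],P6@[36:38]
[39] read 'd'  n18⇒n12 (fail-walked)  ** P3@[38:39]
[40] read 'b'  n12⇒n8 (fail-walked)
[41] read 'b'  n8⇒n9
[42] read 'c'  n9⇒n10  ** P1@[39:42],P2@[42:42]
[43] read 'd'  n10⇒n7 (fail-walked)
[44] read 'd'  n7⇒n12  ** P3@[43:44]
[45] read 'c'  n12⇒n11 (fail-walked)  ** P2@[45:45]
[46] read 'a'  n11⇒n1 (fail-walked)
[47] read 'b'  n1⇒n13 (fail-walked)
[48] read 'd'  n13⇒n14  ** P4@[47:48]
[49] read 'b'  n14⇒n8 (fail-walked)
[50] read 'b'  n8⇒n9
[51] read 'c'  n9⇒n10  ** P1@[48:51],P2@[51:51]
[52] read 'd'  n10⇒n7 (fail-walked)
[53] read 'a'  n7⇒n1 (fail-walked)
[54] read 'd'  n1⇒n2
[55] read 'b'  n2⇒n8 (fail-walked)
[56] read 'b'  n8⇒n9
[57] read 'c'  n9⇒n10  ** P1@[54:57],P2@[57:57]
[58] read 'b'  n10⇒n13 (fail-walked)
[59] read 'c'  n13⇒n11 (fail-walked)  ** P2@[59:59]
[60] read 'd'  n11⇒n7 (fail-walked)
[61] read 'c'  n7⇒n11 (fail-walked)  ** P2@[61:61]

All matches (sorted): [[2,3],[5,0],[6,2],[7,2],[8,6],[9,2],[10,2],[13,2],[18,1],[18,2],[19,2],[20,6],[23,1],[23,2],[27,3],[30,0],[34,4],[36,2],[37,2],[38,5],[38,6],[39,3],[42,1],[42,2],[44,3],[45,2],[48,4],[51,1],[51,2],[57,1],[57,2],[59,2],[61,2]]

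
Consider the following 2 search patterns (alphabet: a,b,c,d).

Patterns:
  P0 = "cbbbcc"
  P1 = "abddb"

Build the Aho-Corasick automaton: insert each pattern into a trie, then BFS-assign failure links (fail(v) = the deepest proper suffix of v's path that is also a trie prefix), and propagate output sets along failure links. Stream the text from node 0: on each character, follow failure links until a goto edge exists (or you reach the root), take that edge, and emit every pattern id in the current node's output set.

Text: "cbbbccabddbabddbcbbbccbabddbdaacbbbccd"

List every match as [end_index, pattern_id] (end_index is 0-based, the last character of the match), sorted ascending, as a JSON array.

Build automaton:
Trie (insert patterns):
  n0 'ε': a→7 c→1
  n1 'c': b→2
  n2 'cb': b→3
  n3 'cbb': b→4
  n4 'cbbb': c→5
  n5 'cbbbc': c→6
  n6 'cbbbcc': ·  [P0 ends]
  n7 'a': b→8
  n8 'ab': d→9
  n9 'abd': d→10
  n10 'abdd': b→11
  n11 'abddb': ·  [P1 ends]

BFS fail/out derivation:
  fail(1) 'c': from fail(0)=0 chase 'c': 0 ⇒ 0;  out=∅∪out(0)=∅
  fail(7) 'a': from fail(0)=0 chase 'a': 0 ⇒ 0;  out=∅∪out(0)=∅
  fail(2) 'cb': from fail(1)=0 chase 'b': 0 ⇒ 0;  out=∅∪out(0)=∅
  fail(8) 'ab': from fail(7)=0 chase 'b': 0 ⇒ 0;  out=∅∪out(0)=∅
  fail(3) 'cbb': from fail(2)=0 chase 'b': 0 ⇒ 0;  out=∅∪out(0)=∅
  fail(9) 'abd': from fail(8)=0 chase 'd': 0 ⇒ 0;  out=∅∪out(0)=∅
  fail(4) 'cbbb': from fail(3)=0 chase 'b': 0 ⇒ 0;  out=∅∪out(0)=∅
  fail(10) 'abdd': from fail(9)=0 chase 'd': 0 ⇒ 0;  out=∅∪out(0)=∅
  fail(5) 'cbbbc': from fail(4)=0 chase 'c': 0 ⇒ 1;  out=∅∪out(1)=∅
  fail(11) 'abddb': from fail(10)=0 chase 'b': 0 ⇒ 0;  out={1}∪out(0)={1}
  fail(6) 'cbbbcc': from fail(5)=1 chase 'c': 1→0 ⇒ 1;  out={0}∪out(1)={0}

Text stream:
i=0 'c': node 0→1
i=1 'b': node 1→2
i=2 'b': node 2→3
i=3 'b': node 3→4
i=4 'c': node 4→5
i=5 'c': node 5→6  → match P0@[0:5]
i=6 'a': node 6→7 (via fail)
i=7 'b': node 7→8
i=8 'd': node 8→9
i=9 'd': node 9→10
i=10 'b': node 10→11  → match P1@[6:10]
i=11 'a': node 11→7 (via fail)
i=12 'b': node 7→8
i=13 'd': node 8→9
i=14 'd': node 9→10
i=15 'b': node 10→11  → match P1@[11:15]
i=16 'c': node 11→1 (via fail)
i=17 'b': node 1→2
i=18 'b': node 2→3
i=19 'b': node 3→4
i=20 'c': node 4→5
i=21 'c': node 5→6  → match P0@[16:21]
i=22 'b': node 6→2 (via fail)
i=23 'a': node 2→7 (via fail)
i=24 'b': node 7→8
i=25 'd': node 8→9
i=26 'd': node 9→10
i=27 'b': node 10→11  → match P1@[23:27]
i=28 'd': node 11→0 (via fail)
i=29 'a': node 0→7
i=30 'a': node 7→7 (via fail)
i=31 'c': node 7→1 (via fail)
i=32 'b': node 1→2
i=33 'b': node 2→3
i=34 'b': node 3→4
i=35 'c': node 4→5
i=36 'c': node 5→6  → match P0@[31:36]
i=37 'd': node 6→0 (via fail)

All matches (sorted): [[5,0],[10,1],[15,1],[21,0],[27,1],[36,0]]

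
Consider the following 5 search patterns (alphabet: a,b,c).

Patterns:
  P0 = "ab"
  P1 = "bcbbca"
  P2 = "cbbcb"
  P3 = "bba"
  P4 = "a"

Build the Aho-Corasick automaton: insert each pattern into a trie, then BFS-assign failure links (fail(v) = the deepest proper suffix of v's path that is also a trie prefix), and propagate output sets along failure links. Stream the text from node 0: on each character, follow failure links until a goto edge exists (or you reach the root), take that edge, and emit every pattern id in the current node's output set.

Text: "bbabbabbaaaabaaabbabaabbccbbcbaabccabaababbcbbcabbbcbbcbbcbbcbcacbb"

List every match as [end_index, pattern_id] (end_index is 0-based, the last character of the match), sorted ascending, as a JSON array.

Build:
Trie (insert patterns):
  0='ε' goto a→1 b→3 c→9
  1='a' goto b→2  ←P4
  2='ab' goto ·  ←P0
  3='b' goto b→14 c→4
  4='bc' goto b→5
  5='bcb' goto b→6
  6='bcbb' goto c→7
  7='bcbbc' goto a→8
  8='bcbbca' goto ·  ←P1
  9='c' goto b→10
  10='cb' goto b→11
  11='cbb' goto c→12
  12='cbbc' goto b→13
  13='cbbcb' goto ·  ←P2
  14='bb' goto a→15
  15='bba' goto ·  ←P3

BFS fail/out derivation:
  fail(1) 'a': from fail(0)=0 chase 'a': 0 ⇒ 0;  out={4}∪out(0)={4}
  fail(3) 'b': from fail(0)=0 chase 'b': 0 ⇒ 0;  out=∅∪out(0)=∅
  fail(9) 'c': from fail(0)=0 chase 'c': 0 ⇒ 0;  out=∅∪out(0)=∅
  fail(2) 'ab': from fail(1)=0 chase 'b': 0 ⇒ 3;  out={0}∪out(3)={0}
  fail(4) 'bc': from fail(3)=0 chase 'c': 0 ⇒ 9;  out=∅∪out(9)=∅
  fail(10) 'cb': from fail(9)=0 chase 'b': 0 ⇒ 3;  out=∅∪out(3)=∅
  fail(14) 'bb': from fail(3)=0 chase 'b': 0 ⇒ 3;  out=∅∪out(3)=∅
  fail(5) 'bcb': from fail(4)=9 chase 'b': 9 ⇒ 10;  out=∅∪out(10)=∅
  fail(11) 'cbb': from fail(10)=3 chase 'b': 3 ⇒ 14;  out=∅∪out(14)=∅
  fail(15) 'bba': from fail(14)=3 chase 'a': 3→0 ⇒ 1;  out={3}∪out(1)={3,4}
  fail(6) 'bcbb': from fail(5)=10 chase 'b': 10 ⇒ 11;  out=∅∪out(11)=∅
  fail(12) 'cbbc': from fail(11)=14 chase 'c': 14→3 ⇒ 4;  out=∅∪out(4)=∅
  fail(7) 'bcbbc': from fail(6)=11 chase 'c': 11 ⇒ 12;  out=∅∪out(12)=∅
  fail(13) 'cbbcb': from fail(12)=4 chase 'b': 4 ⇒ 5;  out={2}∪out(5)={2}
  fail(8) 'bcbbca': from fail(7)=12 chase 'a': 12→4→9→0 ⇒ 1;  out={1}∪out(1)={1,4}

Scan:
i=0 'b': node 0→3
i=1 'b': node 3→14
i=2 'a': node 14→15  → match P3@[0:2],P4@[2:2]
i=3 'b': node 15→2 (via fail)  → match P0@[2:3]
i=4 'b': node 2→14 (via fail)
i=5 'a': node 14→15  → match P3@[3:5],P4@[5:5]
i=6 'b': node 15→2 (via fail)  → match P0@[5:6]
i=7 'b': node 2→14 (via fail)
i=8 'a': node 14→15  → match P3@[6:8],P4@[8:8]
i=9 'a': node 15→1 (via fail)  → match P4@[9:9]
i=10 'a': node 1→1 (via fail)  → match P4@[10:10]
i=11 'a': node 1→1 (via fail)  → match P4@[11:11]
i=12 'b': node 1→2  → match P0@[11:12]
i=13 'a': node 2→1 (via fail)  → match P4@[13:13]
i=14 'a': node 1→1 (via fail)  → match P4@[14:14]
i=15 'a': node 1→1 (via fail)  → match P4@[15:15]
i=16 'b': node 1→2  → match P0@[15:16]
i=17 'b': node 2→14 (via fail)
i=18 'a': node 14→15  → match P3@[16:18],P4@[18:18]
i=19 'b': node 15→2 (via fail)  → match P0@[18:19]
i=20 'a': node 2→1 (via fail)  → match P4@[20:20]
i=21 'a': node 1→1 (via fail)  → match P4@[21:21]
i=22 'b': node 1→2  → match P0@[21:22]
i=23 'b': node 2→14 (via fail)
i=24 'c': node 14→4 (via fail)
i=25 'c': node 4→9 (via fail)
i=26 'b': node 9→10
i=27 'b': node 10→11
i=28 'c': node 11→12
i=29 'b': node 12→13  → match P2@[25:29]
i=30 'a': node 13→1 (via fail)  → match P4@[30:30]
i=31 'a': node 1→1 (via fail)  → match P4@[31:31]
i=32 'b': node 1→2  → match P0@[31:32]
i=33 'c': node 2→4 (via fail)
i=34 'c': node 4→9 (via fail)
i=35 'a': node 9→1 (via fail)  → match P4@[35:35]
i=36 'b': node 1→2  → match P0@[35:36]
i=37 'a': node 2→1 (via fail)  → match P4@[37:37]
i=38 'a': node 1→1 (via fail)  → match P4@[38:38]
i=39 'b': node 1→2  → match P0@[38:39]
i=40 'a': node 2→1 (via fail)  → match P4@[40:40]
i=41 'b': node 1→2  → match P0@[40:41]
i=42 'b': node 2→14 (via fail)
i=43 'c': node 14→4 (via fail)
i=44 'b': node 4→5
i=45 'b': node 5→6
i=46 'c': node 6→7
i=47 'a': node 7→8  → match P1@[42:47],P4@[47:47]
i=48 'b': node 8→2 (via fail)  → match P0@[47:48]
i=49 'b': node 2→14 (via fail)
i=50 'b': node 14→14 (via fail)
i=51 'c': node 14→4 (via fail)
i=52 'b': node 4→5
i=53 'b': node 5→6
i=54 'c': node 6→7
i=55 'b': node 7→13 (via fail)  → match P2@[51:55]
i=56 'b': node 13→6 (via fail)
i=57 'c': node 6→7
i=58 'b': node 7→13 (via fail)  → match P2@[54:58]
i=59 'b': node 13→6 (via fail)
i=60 'c': node 6→7
i=61 'b': node 7→13 (via fail)  → match P2@[57:61]
i=62 'c': node 13→4 (via fail)
i=63 'a': node 4→1 (via fail)  → match P4@[63:63]
i=64 'c': node 1→9 (via fail)
i=65 'b': node 9→10
i=66 'b': node 10→11

All matches (sorted): [[2,3],[2,4],[3,0],[5,3],[5,4],[6,0],[8,3],[8,4],[9,4],[10,4],[11,4],[12,0],[13,4],[14,4],[15,4],[16,0],[18,3],[18,4],[19,0],[20,4],[21,4],[22,0],[29,2],[30,4],[31,4],[32,0],[35,4],[36,0],[37,4],[38,4],[39,0],[40,4],[41,0],[47,1],[47,4],[48,0],[55,2],[58,2],[61,2],[63,4]]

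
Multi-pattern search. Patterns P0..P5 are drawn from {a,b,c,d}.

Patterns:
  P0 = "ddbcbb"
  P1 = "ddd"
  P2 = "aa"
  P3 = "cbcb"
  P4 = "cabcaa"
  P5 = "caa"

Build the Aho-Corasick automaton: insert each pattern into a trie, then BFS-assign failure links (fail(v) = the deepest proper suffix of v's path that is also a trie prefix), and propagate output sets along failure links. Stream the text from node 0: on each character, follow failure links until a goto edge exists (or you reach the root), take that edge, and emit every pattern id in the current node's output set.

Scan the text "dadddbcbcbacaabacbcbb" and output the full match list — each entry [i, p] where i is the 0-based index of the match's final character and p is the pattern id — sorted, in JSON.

Build automaton:
Trie (insert patterns):
  n0 'ε': a→8 c→10 d→1
  n1 'd': d→2
  n2 'dd': b→3 d→7
  n3 'ddb': c→4
  n4 'ddbc': b→5
  n5 'ddbcb': b→6
  n6 'ddbcbb': ·  [P0 ends]
  n7 'ddd': ·  [P1 ends]
  n8 'a': a→9
  n9 'aa': ·  [P2 ends]
  n10 'c': a→14 b→11
  n11 'cb': c→12
  n12 'cbc': b→13
  n13 'cbcb': ·  [P3 ends]
  n14 'ca': a→19 b→15
  n15 'cab': c→16
  n16 'cabc': a→17
  n17 'cabca': a→18
  n18 'cabcaa': ·  [P4 ends]
  n19 'caa': ·  [P5 ends]

Failure links (BFS by depth):
  fail(1) 'd': from fail(0)=0 chase 'd': 0 ⇒ 0;  out=∅∪out(0)=∅
  fail(8) 'a': from fail(0)=0 chase 'a': 0 ⇒ 0;  out=∅∪out(0)=∅
  fail(10) 'c': from fail(0)=0 chase 'c': 0 ⇒ 0;  out=∅∪out(0)=∅
  fail(2) 'dd': from fail(1)=0 chase 'd': 0 ⇒ 1;  out=∅∪out(1)=∅
  fail(9) 'aa': from fail(8)=0 chase 'a': 0 ⇒ 8;  out={2}∪out(8)={2}
  fail(11) 'cb': from fail(10)=0 chase 'b': 0 ⇒ 0;  out=∅∪out(0)=∅
  fail(14) 'ca': from fail(10)=0 chase 'a': 0 ⇒ 8;  out=∅∪out(8)=∅
  fail(3) 'ddb': from fail(2)=1 chase 'b': 1→0 ⇒ 0;  out=∅∪out(0)=∅
  fail(7) 'ddd': from fail(2)=1 chase 'd': 1 ⇒ 2;  out={1}∪out(2)={1}
  fail(12) 'cbc': from fail(11)=0 chase 'c': 0 ⇒ 10;  out=∅∪out(10)=∅
  fail(15) 'cab': from fail(14)=8 chase 'b': 8→0 ⇒ 0;  out=∅∪out(0)=∅
  fail(19) 'caa': from fail(14)=8 chase 'a': 8 ⇒ 9;  out={5}∪out(9)={2,5}
  fail(4) 'ddbc': from fail(3)=0 chase 'c': 0 ⇒ 10;  out=∅∪out(10)=∅
  fail(13) 'cbcb': from fail(12)=10 chase 'b': 10 ⇒ 11;  out={3}∪out(11)={3}
  fail(16) 'cabc': from fail(15)=0 chase 'c': 0 ⇒ 10;  out=∅∪out(10)=∅
  fail(5) 'ddbcb': from fail(4)=10 chase 'b': 10 ⇒ 11;  out=∅∪out(11)=∅
  fail(17) 'cabca': from fail(16)=10 chase 'a': 10 ⇒ 14;  out=∅∪out(14)=∅
  fail(6) 'ddbcbb': from fail(5)=11 chase 'b': 11→0 ⇒ 0;  out={0}∪out(0)={0}
  fail(18) 'cabcaa': from fail(17)=14 chase 'a': 14 ⇒ 19;  out={4}∪out(19)={2,4,5}

Text stream:
i=0 'd': node 0→1
i=1 'a': node 1→8 (via fail)
i=2 'd': node 8→1 (via fail)
i=3 'd': node 1→2
i=4 'd': node 2→7  emit P1@[2:4]
i=5 'b': node 7→3 (via fail)
i=6 'c': node 3→4
i=7 'b': node 4→5
i=8 'c': node 5→12 (via fail)
i=9 'b': node 12→13  emit P3@[6:9]
i=10 'a': node 13→8 (via fail)
i=11 'c': node 8→10 (via fail)
i=12 'a': node 10→14
i=13 'a': node 14→19  emit P2@[12:13],P5@[11:13]
i=14 'b': node 19→0 (via fail)
i=15 'a': node 0→8
i=16 'c': node 8→10 (via fail)
i=17 'b': node 10→11
i=18 'c': node 11→12
i=19 'b': node 12→13  emit P3@[16:19]
i=20 'b': node 13→0 (via fail)

All matches (sorted): [[4,1],[9,3],[13,2],[13,5],[19,3]]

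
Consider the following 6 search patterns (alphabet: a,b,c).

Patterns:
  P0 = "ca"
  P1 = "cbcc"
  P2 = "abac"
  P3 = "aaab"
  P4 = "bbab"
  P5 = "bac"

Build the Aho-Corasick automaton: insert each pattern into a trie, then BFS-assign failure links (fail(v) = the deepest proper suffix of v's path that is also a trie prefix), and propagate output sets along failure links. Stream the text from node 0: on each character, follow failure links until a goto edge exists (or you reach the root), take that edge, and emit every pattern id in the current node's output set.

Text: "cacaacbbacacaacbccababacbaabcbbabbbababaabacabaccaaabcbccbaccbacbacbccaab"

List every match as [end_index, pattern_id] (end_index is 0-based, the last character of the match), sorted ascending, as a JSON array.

Build automaton:
Trie (insert patterns):
  n0 'ε': a→6 b→13 c→1
  n1 'c': a→2 b→3
  n2 'ca': ·  [P0 ends]
  n3 'cb': c→4
  n4 'cbc': c→5
  n5 'cbcc': ·  [P1 ends]
  n6 'a': a→10 b→7
  n7 'ab': a→8
  n8 'aba': c→9
  n9 'abac': ·  [P2 ends]
  n10 'aa': a→11
  n11 'aaa': b→12
  n12 'aaab': ·  [P3 ends]
  n13 'b': a→17 b→14
  n14 'bb': a→15
  n15 'bba': b→16
  n16 'bbab': ·  [P4 ends]
  n17 'ba': c→18
  n18 'bac': ·  [P5 ends]

Failure links (BFS by depth):
  n1('c'): parent n0 fail=0; on 'c' 0 → fail=0;  out ∅∪∅=∅
  n6('a'): parent n0 fail=0; on 'a' 0 → fail=0;  out ∅∪∅=∅
  n13('b'): parent n0 fail=0; on 'b' 0 → fail=0;  out ∅∪∅=∅
  n2('ca'): parent n1 fail=0; on 'a' 0 → fail=6;  out {0}∪∅={0}
  n3('cb'): parent n1 fail=0; on 'b' 0 → fail=13;  out ∅∪∅=∅
  n7('ab'): parent n6 fail=0; on 'b' 0 → fail=13;  out ∅∪∅=∅
  n10('aa'): parent n6 fail=0; on 'a' 0 → fail=6;  out ∅∪∅=∅
  n14('bb'): parent n13 fail=0; on 'b' 0 → fail=13;  out ∅∪∅=∅
  n17('ba'): parent n13 fail=0; on 'a' 0 → fail=6;  out ∅∪∅=∅
  n4('cbc'): parent n3 fail=13; on 'c' 13→0 → fail=1;  out ∅∪∅=∅
  n8('aba'): parent n7 fail=13; on 'a' 13 → fail=17;  out ∅∪∅=∅
  n11('aaa'): parent n10 fail=6; on 'a' 6 → fail=10;  out ∅∪∅=∅
  n15('bba'): parent n14 fail=13; on 'a' 13 → fail=17;  out ∅∪∅=∅
  n18('bac'): parent n17 fail=6; on 'c' 6→0 → fail=1;  out {5}∪∅={5}
  n5('cbcc'): parent n4 fail=1; on 'c' 1→0 → fail=1;  out {1}∪∅={1}
  n9('abac'): parent n8 fail=17; on 'c' 17 → fail=18;  out {2}∪{5}={2,5}
  n12('aaab'): parent n11 fail=10; on 'b' 10→6 → fail=7;  out {3}∪∅={3}
  n16('bbab'): parent n15 fail=17; on 'b' 17→6 → fail=7;  out {4}∪∅={4}

Scan:
pos 0 'c': at 1
pos 1 'a': at 2  emit P0@[0:1]
pos 2 'c': at 1 ·f
pos 3 'a': at 2  emit P0@[2:3]
pos 4 'a': at 10 ·f
pos 5 'c': at 1 ·f
pos 6 'b': at 3
pos 7 'b': at 14 ·f
pos 8 'a': at 15
pos 9 'c': at 18 ·f  emit P5@[7:9]
pos 10 'a': at 2 ·f  emit P0@[9:10]
pos 11 'c': at 1 ·f
pos 12 'a': at 2  emit P0@[11:12]
pos 13 'a': at 10 ·f
pos 14 'c': at 1 ·f
pos 15 'b': at 3
pos 16 'c': at 4
pos 17 'c': at 5  emit P1@[14:17]
pos 18 'a': at 2 ·f  emit P0@[17:18]
pos 19 'b': at 7 ·f
pos 20 'a': at 8
pos 21 'b': at 7 ·f
pos 22 'a': at 8
pos 23 'c': at 9  emit P2@[20:23],P5@[21:23]
pos 24 'b': at 3 ·f
pos 25 'a': at 17 ·f
pos 26 'a': at 10 ·f
pos 27 'b': at 7 ·f
pos 28 'c': at 1 ·f
pos 29 'b': at 3
pos 30 'b': at 14 ·f
pos 31 'a': at 15
pos 32 'b': at 16  emit P4@[29:32]
pos 33 'b': at 14 ·f
pos 34 'b': at 14 ·f
pos 35 'a': at 15
pos 36 'b': at 16  emit P4@[33:36]
pos 37 'a': at 8 ·f
pos 38 'b': at 7 ·f
pos 39 'a': at 8
pos 40 'a': at 10 ·f
pos 41 'b': at 7 ·f
pos 42 'a': at 8
pos 43 'c': at 9  emit P2@[40:43],P5@[41:43]
pos 44 'a': at 2 ·f  emit P0@[43:44]
pos 45 'b': at 7 ·f
pos 46 'a': at 8
pos 47 'c': at 9  emit P2@[44:47],P5@[45:47]
pos 48 'c': at 1 ·f
pos 49 'a': at 2  emit P0@[48:49]
pos 50 'a': at 10 ·f
pos 51 'a': at 11
pos 52 'b': at 12  emit P3@[49:52]
pos 53 'c': at 1 ·f
pos 54 'b': at 3
pos 55 'c': at 4
pos 56 'c': at 5  emit P1@[53:56]
pos 57 'b': at 3 ·f
pos 58 'a': at 17 ·f
pos 59 'c': at 18  emit P5@[57:59]
pos 60 'c': at 1 ·f
pos 61 'b': at 3
pos 62 'a': at 17 ·f
pos 63 'c': at 18  emit P5@[61:63]
pos 64 'b': at 3 ·f
pos 65 'a': at 17 ·f
pos 66 'c': at 18  emit P5@[64:66]
pos 67 'b': at 3 ·f
pos 68 'c': at 4
pos 69 'c': at 5  emit P1@[66:69]
pos 70 'a': at 2 ·f  emit P0@[69:70]
pos 71 'a': at 10 ·f
pos 72 'b': at 7 ·f

All matches (sorted): [[1,0],[3,0],[9,5],[10,0],[12,0],[17,1],[18,0],[23,2],[23,5],[32,4],[36,4],[43,2],[43,5],[44,0],[47,2],[47,5],[49,0],[52,3],[56,1],[59,5],[63,5],[66,5],[69,1],[70,0]]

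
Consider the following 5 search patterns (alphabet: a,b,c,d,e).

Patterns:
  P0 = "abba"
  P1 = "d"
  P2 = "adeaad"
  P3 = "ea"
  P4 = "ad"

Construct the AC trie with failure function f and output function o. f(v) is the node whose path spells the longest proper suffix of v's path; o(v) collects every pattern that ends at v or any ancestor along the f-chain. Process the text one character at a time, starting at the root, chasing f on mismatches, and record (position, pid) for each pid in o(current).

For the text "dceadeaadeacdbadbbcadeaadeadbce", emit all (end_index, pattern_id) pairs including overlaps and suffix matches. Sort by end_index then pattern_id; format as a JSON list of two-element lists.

Build automaton:
Trie nodes:
  n0 'ε': a→1 d→5 e→11
  n1 'a': b→2 d→6
  n2 'ab': b→3
  n3 'abb': a→4
  n4 'abba': ·  ←P0
  n5 'd': ·  ←P1
  n6 'ad': e→7  ←P4
  n7 'ade': a→8
  n8 'adea': a→9
  n9 'adeaa': d→10
  n10 'adeaad': ·  ←P2
  n11 'e': a→12
  n12 'ea': ·  ←P3

Failure links (BFS by depth):
  n1('a'): parent n0 fail=0; on 'a' 0 → fail=0;  out ∅∪∅=∅
  n5('d'): parent n0 fail=0; on 'd' 0 → fail=0;  out {1}∪∅={1}
  n11('e'): parent n0 fail=0; on 'e' 0 → fail=0;  out ∅∪∅=∅
  n2('ab'): parent n1 fail=0; on 'b' 0 → fail=0;  out ∅∪∅=∅
  n6('ad'): parent n1 fail=0; on 'd' 0 → fail=5;  out {4}∪{1}={1,4}
  n12('ea'): parent n11 fail=0; on 'a' 0 → fail=1;  out {3}∪∅={3}
  n3('abb'): parent n2 fail=0; on 'b' 0 → fail=0;  out ∅∪∅=∅
  n7('ade'): parent n6 fail=5; on 'e' 5→0 → fail=11;  out ∅∪∅=∅
  n4('abba'): parent n3 fail=0; on 'a' 0 → fail=1;  out {0}∪∅={0}
  n8('adea'): parent n7 fail=11; on 'a' 11 → fail=12;  out ∅∪{3}={3}
  n9('adeaa'): parent n8 fail=12; on 'a' 12→1→0 → fail=1;  out ∅∪∅=∅
  n10('adeaad'): parent n9 fail=1; on 'd' 1 → fail=6;  out {2}∪{1,4}={1,2,4}

Scan:
[0] read 'd'  n0⇒n5  emit P1@[0:0]
[1] read 'c'  n5⇒n0 (via fail)
[2] read 'e'  n0⇒n11
[3] read 'a'  n11⇒n12  emit P3@[2:3]
[4] read 'd'  n12⇒n6 (via fail)  emit P1@[4:4],P4@[3:4]
[5] read 'e'  n6⇒n7
[6] read 'a'  n7⇒n8  emit P3@[5:6]
[7] read 'a'  n8⇒n9
[8] read 'd'  n9⇒n10  emit P1@[8:8],P2@[3:8],P4@[7:8]
[9] read 'e'  n10⇒n7 (via fail)
[10] read 'a'  n7⇒n8  emit P3@[9:10]
[11] read 'c'  n8⇒n0 (via fail)
[12] read 'd'  n0⇒n5  emit P1@[12:12]
[13] read 'b'  n5⇒n0 (via fail)
[14] read 'a'  n0⇒n1
[15] read 'd'  n1⇒n6  emit P1@[15:15],P4@[14:15]
[16] read 'b'  n6⇒n0 (via fail)
[17] read 'b'  n0⇒n0
[18] read 'c'  n0⇒n0
[19] read 'a'  n0⇒n1
[20] read 'd'  n1⇒n6  emit P1@[20:20],P4@[19:20]
[21] read 'e'  n6⇒n7
[22] read 'a'  n7⇒n8  emit P3@[21:22]
[23] read 'a'  n8⇒n9
[24] read 'd'  n9⇒n10  emit P1@[24:24],P2@[19:24],P4@[23:24]
[25] read 'e'  n10⇒n7 (via fail)
[26] read 'a'  n7⇒n8  emit P3@[25:26]
[27] read 'd'  n8⇒n6 (via fail)  emit P1@[27:27],P4@[26:27]
[28] read 'b'  n6⇒n0 (via fail)
[29] read 'c'  n0⇒n0
[30] read 'e'  n0⇒n11

Result: [[0,1],[3,3],[4,1],[4,4],[6,3],[8,1],[8,2],[8,4],[10,3],[12,1],[15,1],[15,4],[20,1],[20,4],[22,3],[24,1],[24,2],[24,4],[26,3],[27,1],[27,4]]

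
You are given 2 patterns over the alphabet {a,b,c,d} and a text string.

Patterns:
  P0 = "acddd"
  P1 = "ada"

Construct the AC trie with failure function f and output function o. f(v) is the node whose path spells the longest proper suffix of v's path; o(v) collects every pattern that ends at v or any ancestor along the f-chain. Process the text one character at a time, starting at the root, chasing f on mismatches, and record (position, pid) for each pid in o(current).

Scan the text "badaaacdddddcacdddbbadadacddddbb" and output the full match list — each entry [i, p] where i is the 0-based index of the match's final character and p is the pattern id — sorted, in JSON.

Build:
Trie nodes:
  n0 'ε': a→1
  n1 'a': c→2 d→6
  n2 'ac': d→3
  n3 'acd': d→4
  n4 'acdd': d→5
  n5 'acddd': ·  [P0 ends]
  n6 'ad': a→7
  n7 'ada': ·  [P1 ends]

Failure links (BFS by depth):
  fail(1) 'a': from fail(0)=0 chase 'a': 0 ⇒ 0;  out=∅∪out(0)=∅
  fail(2) 'ac': from fail(1)=0 chase 'c': 0 ⇒ 0;  out=∅∪out(0)=∅
  fail(6) 'ad': from fail(1)=0 chase 'd': 0 ⇒ 0;  out=∅∪out(0)=∅
  fail(3) 'acd': from fail(2)=0 chase 'd': 0 ⇒ 0;  out=∅∪out(0)=∅
  fail(7) 'ada': from fail(6)=0 chase 'a': 0 ⇒ 1;  out={1}∪out(1)={1}
  fail(4) 'acdd': from fail(3)=0 chase 'd': 0 ⇒ 0;  out=∅∪out(0)=∅
  fail(5) 'acddd': from fail(4)=0 chase 'd': 0 ⇒ 0;  out={0}∪out(0)={0}

Text stream:
i=0 'b': node 0→0
i=1 'a': node 0→1
i=2 'd': node 1→6
i=3 'a': node 6→7  emit P1@[1:3]
i=4 'a': node 7→1 ·f
i=5 'a': node 1→1 ·f
i=6 'c': node 1→2
i=7 'd': node 2→3
i=8 'd': node 3→4
i=9 'd': node 4→5  emit P0@[5:9]
i=10 'd': node 5→0 ·f
i=11 'd': node 0→0
i=12 'c': node 0→0
i=13 'a': node 0→1
i=14 'c': node 1→2
i=15 'd': node 2→3
i=16 'd': node 3→4
i=17 'd': node 4→5  emit P0@[13:17]
i=18 'b': node 5→0 ·f
i=19 'b': node 0→0
i=20 'a': node 0→1
i=21 'd': node 1→6
i=22 'a': node 6→7  emit P1@[20:22]
i=23 'd': node 7→6 ·f
i=24 'a': node 6→7  emit P1@[22:24]
i=25 'c': node 7→2 ·f
i=26 'd': node 2→3
i=27 'd': node 3→4
i=28 'd': node 4→5  emit P0@[24:28]
i=29 'd': node 5→0 ·f
i=30 'b': node 0→0
i=31 'b': node 0→0

Matches: [[3,1],[9,0],[17,0],[22,1],[24,1],[28,0]]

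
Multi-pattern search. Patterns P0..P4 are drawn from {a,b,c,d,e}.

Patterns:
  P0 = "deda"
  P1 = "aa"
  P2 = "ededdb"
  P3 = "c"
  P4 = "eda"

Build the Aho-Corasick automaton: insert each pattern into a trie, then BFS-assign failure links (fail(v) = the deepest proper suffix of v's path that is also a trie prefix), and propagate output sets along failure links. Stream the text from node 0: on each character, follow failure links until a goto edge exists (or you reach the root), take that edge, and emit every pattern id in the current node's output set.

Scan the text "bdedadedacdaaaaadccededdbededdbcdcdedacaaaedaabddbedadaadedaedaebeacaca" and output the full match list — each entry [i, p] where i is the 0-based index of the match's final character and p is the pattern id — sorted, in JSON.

Build automaton:
Trie (insert patterns):
  n0 'ε': a→5 c→13 d→1 e→7
  n1 'd': e→2
  n2 'de': d→3
  n3 'ded': a→4
  n4 'deda': ·  ←P0
  n5 'a': a→6
  n6 'aa': ·  ←P1
  n7 'e': d→8
  n8 'ed': a→14 e→9
  n9 'ede': d→10
  n10 'eded': d→11
  n11 'ededd': b→12
  n12 'ededdb': ·  ←P2
  n13 'c': ·  ←P3
  n14 'eda': ·  ←P4

BFS fail/out derivation:
  fail(1) 'd': from fail(0)=0 chase 'd': 0 ⇒ 0;  out=∅∪out(0)=∅
  fail(5) 'a': from fail(0)=0 chase 'a': 0 ⇒ 0;  out=∅∪out(0)=∅
  fail(7) 'e': from fail(0)=0 chase 'e': 0 ⇒ 0;  out=∅∪out(0)=∅
  fail(13) 'c': from fail(0)=0 chase 'c': 0 ⇒ 0;  out={3}∪out(0)={3}
  fail(2) 'de': from fail(1)=0 chase 'e': 0 ⇒ 7;  out=∅∪out(7)=∅
  fail(6) 'aa': from fail(5)=0 chase 'a': 0 ⇒ 5;  out={1}∪out(5)={1}
  fail(8) 'ed': from fail(7)=0 chase 'd': 0 ⇒ 1;  out=∅∪out(1)=∅
  fail(3) 'ded': from fail(2)=7 chase 'd': 7 ⇒ 8;  out=∅∪out(8)=∅
  fail(9) 'ede': from fail(8)=1 chase 'e': 1 ⇒ 2;  out=∅∪out(2)=∅
  fail(14) 'eda': from fail(8)=1 chase 'a': 1→0 ⇒ 5;  out={4}∪out(5)={4}
  fail(4) 'deda': from fail(3)=8 chase 'a': 8 ⇒ 14;  out={0}∪out(14)={0,4}
  fail(10) 'eded': from fail(9)=2 chase 'd': 2 ⇒ 3;  out=∅∪out(3)=∅
  fail(11) 'ededd': from fail(10)=3 chase 'd': 3→8→1→0 ⇒ 1;  out=∅∪out(1)=∅
  fail(12) 'ededdb': from fail(11)=1 chase 'b': 1→0 ⇒ 0;  out={2}∪out(0)={2}

Run:
[0] read 'b'  n0⇒n0
[1] read 'd'  n0⇒n1
[2] read 'e'  n1⇒n2
[3] read 'd'  n2⇒n3
[4] read 'a'  n3⇒n4  → match P0@[1:4],P4@[2:4]
[5] read 'd'  n4⇒n1 (fail-walked)
[6] read 'e'  n1⇒n2
[7] read 'd'  n2⇒n3
[8] read 'a'  n3⇒n4  → match P0@[5:8],P4@[6:8]
[9] read 'c'  n4⇒n13 (fail-walked)  → match P3@[9:9]
[10] read 'd'  n13⇒n1 (fail-walked)
[11] read 'a'  n1⇒n5 (fail-walked)
[12] read 'a'  n5⇒n6  → match P1@[11:12]
[13] read 'a'  n6⇒n6 (fail-walked)  → match P1@[12:13]
[14] read 'a'  n6⇒n6 (fail-walked)  → match P1@[13:14]
[15] read 'a'  n6⇒n6 (fail-walked)  → match P1@[14:15]
[16] read 'd'  n6⇒n1 (fail-walked)
[17] read 'c'  n1⇒n13 (fail-walked)  → match P3@[17:17]
[18] read 'c'  n13⇒n13 (fail-walked)  → match P3@[18:18]
[19] read 'e'  n13⇒n7 (fail-walked)
[20] read 'd'  n7⇒n8
[21] read 'e'  n8⇒n9
[22] read 'd'  n9⇒n10
[23] read 'd'  n10⇒n11
[24] read 'b'  n11⇒n12  → match P2@[19:24]
[25] read 'e'  n12⇒n7 (fail-walked)
[26] read 'd'  n7⇒n8
[27] read 'e'  n8⇒n9
[28] read 'd'  n9⇒n10
[29] read 'd'  n10⇒n11
[30] read 'b'  n11⇒n12  → match P2@[25:30]
[31] read 'c'  n12⇒n13 (fail-walked)  → match P3@[31:31]
[32] read 'd'  n13⇒n1 (fail-walked)
[33] read 'c'  n1⇒n13 (fail-walked)  → match P3@[33:33]
[34] read 'd'  n13⇒n1 (fail-walked)
[35] read 'e'  n1⇒n2
[36] read 'd'  n2⇒n3
[37] read 'a'  n3⇒n4  → match P0@[34:37],P4@[35:37]
[38] read 'c'  n4⇒n13 (fail-walked)  → match P3@[38:38]
[39] read 'a'  n13⇒n5 (fail-walked)
[40] read 'a'  n5⇒n6  → match P1@[39:40]
[41] read 'a'  n6⇒n6 (fail-walked)  → match P1@[40:41]
[42] read 'e'  n6⇒n7 (fail-walked)
[43] read 'd'  n7⇒n8
[44] read 'a'  n8⇒n14  → match P4@[42:44]
[45] read 'a'  n14⇒n6 (fail-walked)  → match P1@[44:45]
[46] read 'b'  n6⇒n0 (fail-walked)
[47] read 'd'  n0⇒n1
[48] read 'd'  n1⇒n1 (fail-walked)
[49] read 'b'  n1⇒n0 (fail-walked)
[50] read 'e'  n0⇒n7
[51] read 'd'  n7⇒n8
[52] read 'a'  n8⇒n14  → match P4@[50:52]
[53] read 'd'  n14⇒n1 (fail-walked)
[54] read 'a'  n1⇒n5 (fail-walked)
[55] read 'a'  n5⇒n6  → match P1@[54:55]
[56] read 'd'  n6⇒n1 (fail-walked)
[57] read 'e'  n1⇒n2
[58] read 'd'  n2⇒n3
[59] read 'a'  n3⇒n4  → match P0@[56:59],P4@[57:59]
[60] read 'e'  n4⇒n7 (fail-walked)
[61] read 'd'  n7⇒n8
[62] read 'a'  n8⇒n14  → match P4@[60:62]
[63] read 'e'  n14⇒n7 (fail-walked)
[64] read 'b'  n7⇒n0 (fail-walked)
[65] read 'e'  n0⇒n7
[66] read 'a'  n7⇒n5 (fail-walked)
[67] read 'c'  n5⇒n13 (fail-walked)  → match P3@[67:67]
[68] read 'a'  n13⇒n5 (fail-walked)
[69] read 'c'  n5⇒n13 (fail-walked)  → match P3@[69:69]
[70] read 'a'  n13⇒n5 (fail-walked)

Matches: [[4,0],[4,4],[8,0],[8,4],[9,3],[12,1],[13,1],[14,1],[15,1],[17,3],[18,3],[24,2],[30,2],[31,3],[33,3],[37,0],[37,4],[38,3],[40,1],[41,1],[44,4],[45,1],[52,4],[55,1],[59,0],[59,4],[62,4],[67,3],[69,3]]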